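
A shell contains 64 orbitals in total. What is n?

n = 8

n² = 64 ⇒ n = 8.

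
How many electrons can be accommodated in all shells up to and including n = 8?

Total orbitals = 1² + 2² + 3² + 4² + 5² + 6² + 7² + 8² = 204. Doubling for spin gives 408 electrons.

408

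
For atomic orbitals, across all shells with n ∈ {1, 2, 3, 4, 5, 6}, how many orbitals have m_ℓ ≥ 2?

Treat each shell separately and count matching orbitals:
n=3 → 1; n=4 → 3; n=5 → 6; n=6 → 10.
Total orbitals: 1 + 3 + 6 + 10 = 20.

20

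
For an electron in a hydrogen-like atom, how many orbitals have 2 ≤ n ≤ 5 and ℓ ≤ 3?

Per-shell orbital counts meeting the constraint:
n=2 → 4; n=3 → 9; n=4 → 16; n=5 → 16.
Total orbitals: 4 + 9 + 16 + 16 = 45.

45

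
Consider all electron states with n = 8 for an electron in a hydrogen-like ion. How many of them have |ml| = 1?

28

With n = 8 the allowed l are 0, 1, …, 7.
Contributions: l=1 → 2; l=2 → 2; l=3 → 2; l=4 → 2; l=5 → 2; l=6 → 2; l=7 → 2.
Orbitals: 2 + 2 + 2 + 2 + 2 + 2 + 2 = 14. Each orbital carries two spin states, so 14 × 2 = 28 states.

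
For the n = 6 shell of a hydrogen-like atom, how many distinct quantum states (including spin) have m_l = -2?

The n = 6 shell has l = 0 through 5; check each.
Per l-value: l=2 → 1; l=3 → 1; l=4 → 1; l=5 → 1.
Orbitals: 1 + 1 + 1 + 1 = 4. Each orbital carries two spin states, so 4 × 2 = 8 states.

8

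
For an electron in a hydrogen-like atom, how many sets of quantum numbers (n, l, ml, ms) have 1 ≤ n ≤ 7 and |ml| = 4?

Count contributing orbitals for each principal shell:
n=5 → 2; n=6 → 4; n=7 → 6.
Orbitals: 2 + 4 + 6 = 12. Including both spin states (ms = ±1/2) gives 2 × 12 = 24 states.

24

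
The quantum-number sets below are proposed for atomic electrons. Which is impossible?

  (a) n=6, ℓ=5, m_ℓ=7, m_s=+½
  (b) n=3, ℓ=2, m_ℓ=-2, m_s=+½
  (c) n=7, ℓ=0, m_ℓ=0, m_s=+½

(a)

(a) has |m_ℓ| = 7 > ℓ = 5, violating −ℓ ≤ m_ℓ ≤ ℓ.
The remaining sets (b), (c) satisfy all four rules.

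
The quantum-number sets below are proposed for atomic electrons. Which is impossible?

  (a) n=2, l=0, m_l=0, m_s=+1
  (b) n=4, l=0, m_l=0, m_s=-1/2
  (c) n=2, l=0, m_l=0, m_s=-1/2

(a) has m_s = +1, but an electron's spin must be ±1/2.
The remaining sets (b), (c) satisfy all four rules.

(a)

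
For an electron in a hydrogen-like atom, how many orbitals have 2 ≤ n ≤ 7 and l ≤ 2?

For each n in the range, tally the orbitals obeying l ≤ 2:
n=2 → 4; n=3 → 9; n=4 → 9; n=5 → 9; n=6 → 9; n=7 → 9.
Total orbitals: 4 + 9 + 9 + 9 + 9 + 9 = 49.

49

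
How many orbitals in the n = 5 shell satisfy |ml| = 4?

The n = 5 shell has l = 0 through 4; check each.
Per l-value: l=4 → 2.
Total orbitals: 2.

2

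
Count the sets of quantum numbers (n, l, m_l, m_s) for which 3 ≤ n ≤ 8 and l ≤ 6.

For each n in the range, tally the orbitals obeying l ≤ 6:
n=3 → 9; n=4 → 16; n=5 → 25; n=6 → 36; n=7 → 49; n=8 → 49.
Orbitals: 9 + 16 + 25 + 36 + 49 + 49 = 184. Including both spin states (m_s = ±1/2) gives 2 × 184 = 368 states.

368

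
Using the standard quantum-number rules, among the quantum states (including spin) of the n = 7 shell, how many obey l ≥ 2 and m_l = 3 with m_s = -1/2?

For n = 7, l ranges over 0 … 6.
The (l, m_l) pairs meeting l ≥ 2 and m_l = 3 give: l=3 → 1; l=4 → 1; l=5 → 1; l=6 → 1.
Orbitals: 1 + 1 + 1 + 1 = 4. With m_s fixed to a single value there is one state per orbital, giving 4 states.

4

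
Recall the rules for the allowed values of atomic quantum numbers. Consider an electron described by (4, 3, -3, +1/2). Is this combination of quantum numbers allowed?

n = 4 is a positive integer. ℓ = 3 satisfies 0 ≤ ℓ ≤ n−1 = 3. m_ℓ = -3 lies in the range −ℓ … +ℓ (here −3 … 3). m_s = +1/2 is one of ±1/2.
All four constraints are satisfied.

Yes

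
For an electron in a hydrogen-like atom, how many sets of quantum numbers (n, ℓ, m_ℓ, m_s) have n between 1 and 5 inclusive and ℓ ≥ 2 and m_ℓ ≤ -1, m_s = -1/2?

16

Go shell by shell, enumerating (ℓ, m_ℓ) with ℓ ≥ 2 and m_ℓ ≤ -1:
n=3 → 2; n=4 → 5; n=5 → 9.
Orbitals: 2 + 5 + 9 = 16. With m_s fixed to -1/2 there is one state per orbital, so 16 states.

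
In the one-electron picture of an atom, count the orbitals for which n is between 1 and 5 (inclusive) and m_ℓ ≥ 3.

Per-shell orbital counts meeting the constraint:
n=4 → 1; n=5 → 3.
Total orbitals: 1 + 3 = 4.

4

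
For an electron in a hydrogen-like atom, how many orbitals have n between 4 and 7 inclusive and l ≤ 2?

Work shell by shell — for each n, count the (l, m_l) pairs that satisfy l ≤ 2:
n=4 → 9; n=5 → 9; n=6 → 9; n=7 → 9.
Total orbitals: 9 + 9 + 9 + 9 = 36.

36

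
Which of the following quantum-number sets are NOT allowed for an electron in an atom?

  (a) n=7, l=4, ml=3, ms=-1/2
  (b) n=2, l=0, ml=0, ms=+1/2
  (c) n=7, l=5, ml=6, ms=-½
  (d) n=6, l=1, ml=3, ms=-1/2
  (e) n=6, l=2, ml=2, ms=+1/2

(c) has |ml| = 6 > l = 5, violating −l ≤ ml ≤ l.
(d) has |ml| = 3 > l = 1, violating −l ≤ ml ≤ l.
The remaining sets (a), (b), (e) satisfy all four rules.

(c) and (d)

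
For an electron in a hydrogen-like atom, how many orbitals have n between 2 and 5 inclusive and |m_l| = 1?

20

Treat each shell separately and count matching orbitals:
n=2 → 2; n=3 → 4; n=4 → 6; n=5 → 8.
Total orbitals: 2 + 4 + 6 + 8 = 20.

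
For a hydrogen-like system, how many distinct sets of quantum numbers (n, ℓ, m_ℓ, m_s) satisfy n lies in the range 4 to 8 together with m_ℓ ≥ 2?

110

For each n in the range, tally the orbitals obeying m_ℓ ≥ 2:
n=4 → 3; n=5 → 6; n=6 → 10; n=7 → 15; n=8 → 21.
Orbitals: 3 + 6 + 10 + 15 + 21 = 55. Including both spin states (m_s = ±1/2) gives 2 × 55 = 110 states.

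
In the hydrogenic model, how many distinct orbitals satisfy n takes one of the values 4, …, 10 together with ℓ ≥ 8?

53

Go shell by shell, enumerating (ℓ, m_ℓ) with ℓ ≥ 8:
n=9 → 17; n=10 → 36.
Total orbitals: 17 + 36 = 53.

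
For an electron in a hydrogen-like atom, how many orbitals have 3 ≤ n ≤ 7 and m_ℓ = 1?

For each n in the range, tally the orbitals obeying m_ℓ = 1:
n=3 → 2; n=4 → 3; n=5 → 4; n=6 → 5; n=7 → 6.
Total orbitals: 2 + 3 + 4 + 5 + 6 = 20.

20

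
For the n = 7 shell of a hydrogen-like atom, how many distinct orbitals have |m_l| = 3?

Orbitals with |m_l| = 3, by l: l=3 → 2; l=4 → 2; l=5 → 2; l=6 → 2.
Total orbitals: 2 + 2 + 2 + 2 = 8.

8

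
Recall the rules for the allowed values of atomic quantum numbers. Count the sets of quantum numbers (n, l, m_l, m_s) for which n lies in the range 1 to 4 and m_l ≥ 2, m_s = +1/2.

Per-shell orbital counts meeting the constraint:
n=3 → 1; n=4 → 3.
Orbitals: 1 + 3 = 4. With m_s fixed to +1/2 there is one state per orbital, so 4 states.

4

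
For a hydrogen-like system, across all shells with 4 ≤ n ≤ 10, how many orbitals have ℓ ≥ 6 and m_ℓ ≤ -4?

40

Go shell by shell, enumerating (ℓ, m_ℓ) with ℓ ≥ 6 and m_ℓ ≤ -4:
n=7 → 3; n=8 → 7; n=9 → 12; n=10 → 18.
Total orbitals: 3 + 7 + 12 + 18 = 40.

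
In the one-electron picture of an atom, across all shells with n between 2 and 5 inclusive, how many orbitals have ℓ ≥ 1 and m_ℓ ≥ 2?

10

Go shell by shell, enumerating (ℓ, m_ℓ) with ℓ ≥ 1 and m_ℓ ≥ 2:
n=3 → 1; n=4 → 3; n=5 → 6.
Total orbitals: 1 + 3 + 6 = 10.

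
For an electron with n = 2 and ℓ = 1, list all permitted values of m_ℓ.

-1, 0, 1

m_ℓ takes every integer from −ℓ to +ℓ. With ℓ = 1 that gives the 3 values -1, 0, 1.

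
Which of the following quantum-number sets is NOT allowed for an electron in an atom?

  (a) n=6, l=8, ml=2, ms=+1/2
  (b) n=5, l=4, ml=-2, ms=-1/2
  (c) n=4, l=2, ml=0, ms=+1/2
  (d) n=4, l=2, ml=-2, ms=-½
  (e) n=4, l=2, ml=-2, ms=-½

(a) has l = 8 ≥ n = 6, violating 0 ≤ l ≤ n−1.
The remaining sets (b), (c), (d), (e) satisfy all four rules.

(a)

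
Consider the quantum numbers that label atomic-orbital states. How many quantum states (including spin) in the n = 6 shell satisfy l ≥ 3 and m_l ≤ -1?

For n = 6, l ranges over 0 … 5.
The (l, m_l) pairs meeting l ≥ 3 and m_l ≤ -1 give: l=3 → 3; l=4 → 4; l=5 → 5.
Orbitals: 3 + 4 + 5 = 12. Each orbital carries two spin states, so 12 × 2 = 24 states.

24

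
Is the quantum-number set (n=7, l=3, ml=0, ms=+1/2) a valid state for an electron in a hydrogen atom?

Yes

n = 7 is a positive integer. l = 3 satisfies 0 ≤ l ≤ n−1 = 6. ml = 0 lies in the range −l … +l (here −3 … 3). ms = +1/2 is one of ±1/2.
All four constraints are satisfied.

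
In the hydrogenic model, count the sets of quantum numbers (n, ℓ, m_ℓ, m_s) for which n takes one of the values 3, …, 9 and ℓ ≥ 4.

350

Treat each shell separately and count matching orbitals:
n=5 → 9; n=6 → 20; n=7 → 33; n=8 → 48; n=9 → 65.
Orbitals: 9 + 20 + 33 + 48 + 65 = 175. Including both spin states (m_s = ±1/2) gives 2 × 175 = 350 states.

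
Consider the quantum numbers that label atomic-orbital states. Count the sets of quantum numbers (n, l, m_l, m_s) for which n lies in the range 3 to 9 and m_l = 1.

70

For each n in the range, tally the orbitals obeying m_l = 1:
n=3 → 2; n=4 → 3; n=5 → 4; n=6 → 5; n=7 → 6; n=8 → 7; n=9 → 8.
Orbitals: 2 + 3 + 4 + 5 + 6 + 7 + 8 = 35. Including both spin states (m_s = ±1/2) gives 2 × 35 = 70 states.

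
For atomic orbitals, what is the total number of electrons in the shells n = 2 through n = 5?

Shell n has n² orbitals: 2²=4 + 3²=9 + 4²=16 + 5²=25 = 54 orbitals.
Two spin states per orbital: 2 × 54 = 108 electrons.

108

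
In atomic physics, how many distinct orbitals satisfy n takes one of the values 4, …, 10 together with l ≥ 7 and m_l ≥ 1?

46

For each n in the range, tally the orbitals obeying l ≥ 7 and m_l ≥ 1:
n=8 → 7; n=9 → 15; n=10 → 24.
Total orbitals: 7 + 15 + 24 = 46.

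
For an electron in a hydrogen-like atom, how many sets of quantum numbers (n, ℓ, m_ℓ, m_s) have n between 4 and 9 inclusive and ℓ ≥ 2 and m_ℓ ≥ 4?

Work shell by shell — for each n, count the (ℓ, m_ℓ) pairs that satisfy ℓ ≥ 2 and m_ℓ ≥ 4:
n=5 → 1; n=6 → 3; n=7 → 6; n=8 → 10; n=9 → 15.
Orbitals: 1 + 3 + 6 + 10 + 15 = 35. Including both spin states (m_s = ±1/2) gives 2 × 35 = 70 states.

70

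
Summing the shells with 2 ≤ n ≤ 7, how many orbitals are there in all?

139

Shell n has n² orbitals: 2²=4 + 3²=9 + 4²=16 + 5²=25 + 6²=36 + 7²=49 = 139 orbitals.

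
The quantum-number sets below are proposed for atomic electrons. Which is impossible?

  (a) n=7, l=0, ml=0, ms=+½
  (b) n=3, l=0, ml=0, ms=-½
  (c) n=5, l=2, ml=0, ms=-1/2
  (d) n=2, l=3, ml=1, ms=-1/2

(d) has l = 3 ≥ n = 2, violating 0 ≤ l ≤ n−1.
The remaining sets (a), (b), (c) satisfy all four rules.

(d)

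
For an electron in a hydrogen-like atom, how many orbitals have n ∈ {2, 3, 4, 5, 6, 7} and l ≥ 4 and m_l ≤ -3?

16

Work shell by shell — for each n, count the (l, m_l) pairs that satisfy l ≥ 4 and m_l ≤ -3:
n=5 → 2; n=6 → 5; n=7 → 9.
Total orbitals: 2 + 5 + 9 = 16.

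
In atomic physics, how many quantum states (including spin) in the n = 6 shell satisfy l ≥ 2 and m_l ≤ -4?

Go through l = 0, …, 5 (the values permitted for n = 6).
Orbitals with l ≥ 2 and m_l ≤ -4, by l: l=4 → 1; l=5 → 2.
Orbitals: 1 + 2 = 3. Each orbital carries two spin states, so 3 × 2 = 6 states.

6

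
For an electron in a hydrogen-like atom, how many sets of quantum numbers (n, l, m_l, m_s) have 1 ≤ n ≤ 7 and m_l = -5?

Count contributing orbitals for each principal shell:
n=6 → 1; n=7 → 2.
Orbitals: 1 + 2 = 3. Including both spin states (m_s = ±1/2) gives 2 × 3 = 6 states.

6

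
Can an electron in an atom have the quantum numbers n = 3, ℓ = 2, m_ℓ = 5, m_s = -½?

The magnetic quantum number must satisfy −ℓ ≤ m_ℓ ≤ ℓ. With ℓ = 2, m_ℓ can only be -2, -1, 0, 1, 2, so m_ℓ = 5 is forbidden.

No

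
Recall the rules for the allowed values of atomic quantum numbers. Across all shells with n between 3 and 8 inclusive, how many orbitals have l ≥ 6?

41

Work shell by shell — for each n, count the (l, ml) pairs that satisfy l ≥ 6:
n=7 → 13; n=8 → 28.
Total orbitals: 13 + 28 = 41.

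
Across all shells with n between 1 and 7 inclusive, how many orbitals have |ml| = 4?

12

For each n in the range, tally the orbitals obeying |ml| = 4:
n=5 → 2; n=6 → 4; n=7 → 6.
Total orbitals: 2 + 4 + 6 = 12.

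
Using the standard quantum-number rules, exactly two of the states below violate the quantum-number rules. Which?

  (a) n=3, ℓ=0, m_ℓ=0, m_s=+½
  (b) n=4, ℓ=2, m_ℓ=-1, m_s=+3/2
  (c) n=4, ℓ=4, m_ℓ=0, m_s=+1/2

(b) and (c)

(b) has m_s = +3/2, but an electron's spin must be ±1/2.
(c) has ℓ = 4 ≥ n = 4, violating 0 ≤ ℓ ≤ n−1.
The remaining set (a) satisfies all four rules.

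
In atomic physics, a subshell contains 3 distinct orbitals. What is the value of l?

2l+1 = 3 gives l = 1.

l = 1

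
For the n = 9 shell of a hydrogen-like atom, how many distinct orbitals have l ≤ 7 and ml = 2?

With n = 9 the allowed l are 0, 1, …, 8.
Per l-value: l=2 → 1; l=3 → 1; l=4 → 1; l=5 → 1; l=6 → 1; l=7 → 1.
Total orbitals: 1 + 1 + 1 + 1 + 1 + 1 = 6.

6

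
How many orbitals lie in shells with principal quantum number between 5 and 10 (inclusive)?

355

Shell n has n² orbitals: 5²=25 + 6²=36 + 7²=49 + 8²=64 + 9²=81 + 10²=100 = 355 orbitals.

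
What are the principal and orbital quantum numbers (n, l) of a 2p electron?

n = 2, l = 1

The leading integer gives n = 2; the letter 'p' means l = 1.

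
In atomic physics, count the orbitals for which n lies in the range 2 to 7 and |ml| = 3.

Count contributing orbitals for each principal shell:
n=4 → 2; n=5 → 4; n=6 → 6; n=7 → 8.
Total orbitals: 2 + 4 + 6 + 8 = 20.

20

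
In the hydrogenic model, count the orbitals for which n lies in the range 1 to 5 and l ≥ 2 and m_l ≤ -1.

16

Work shell by shell — for each n, count the (l, m_l) pairs that satisfy l ≥ 2 and m_l ≤ -1:
n=3 → 2; n=4 → 5; n=5 → 9.
Total orbitals: 2 + 5 + 9 = 16.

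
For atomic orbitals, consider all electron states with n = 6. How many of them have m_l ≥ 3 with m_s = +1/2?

The n = 6 shell has l = 0 through 5; check each.
Per l-value: l=3 → 1; l=4 → 2; l=5 → 3.
Orbitals: 1 + 2 + 3 = 6. With m_s fixed to a single value there is one state per orbital, giving 6 states.

6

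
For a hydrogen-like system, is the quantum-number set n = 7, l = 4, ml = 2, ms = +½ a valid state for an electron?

n = 7 is a positive integer. l = 4 satisfies 0 ≤ l ≤ n−1 = 6. ml = 2 lies in the range −l … +l (here −4 … 4). ms = +1/2 is one of ±1/2.
All four constraints are satisfied.

Valid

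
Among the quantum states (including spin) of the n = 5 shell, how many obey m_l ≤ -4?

Per l-value: l=4 → 1.
Orbitals: 1. Each orbital carries two spin states, so 1 × 2 = 2 states.

2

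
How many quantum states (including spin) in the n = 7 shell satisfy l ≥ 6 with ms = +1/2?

The n = 7 shell has l = 0 through 6; check each.
Contributions: l=6 → 13.
Orbitals: 13. With ms fixed to a single value there is one state per orbital, giving 13 states.

13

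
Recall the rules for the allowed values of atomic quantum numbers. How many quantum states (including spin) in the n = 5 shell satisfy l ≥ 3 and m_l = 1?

4

The (l, m_l) pairs meeting l ≥ 3 and m_l = 1 give: l=3 → 1; l=4 → 1.
Orbitals: 1 + 1 = 2. Each orbital carries two spin states, so 2 × 2 = 4 states.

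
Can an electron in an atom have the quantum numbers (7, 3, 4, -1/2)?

The magnetic quantum number must satisfy −l ≤ m_l ≤ l. With l = 3, m_l can only be -3, -2, -1, 0, 1, 2, 3, so m_l = 4 is forbidden.

Not allowed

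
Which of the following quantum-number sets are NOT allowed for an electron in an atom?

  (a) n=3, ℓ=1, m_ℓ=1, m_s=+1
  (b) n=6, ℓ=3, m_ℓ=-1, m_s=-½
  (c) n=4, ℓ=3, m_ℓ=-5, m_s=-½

(a) has m_s = +1, but an electron's spin must be ±1/2.
(c) has |m_ℓ| = 5 > ℓ = 3, violating −ℓ ≤ m_ℓ ≤ ℓ.
The remaining set (b) satisfies all four rules.

(a) and (c)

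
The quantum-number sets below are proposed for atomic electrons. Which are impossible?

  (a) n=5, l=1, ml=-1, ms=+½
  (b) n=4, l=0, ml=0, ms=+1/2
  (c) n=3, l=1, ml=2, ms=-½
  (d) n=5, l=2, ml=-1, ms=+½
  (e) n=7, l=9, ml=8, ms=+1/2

(c) and (e)

(c) has |ml| = 2 > l = 1, violating −l ≤ ml ≤ l.
(e) has l = 9 ≥ n = 7, violating 0 ≤ l ≤ n−1.
The remaining sets (a), (b), (d) satisfy all four rules.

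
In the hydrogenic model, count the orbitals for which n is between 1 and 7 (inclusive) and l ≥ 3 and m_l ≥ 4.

For each n in the range, tally the orbitals obeying l ≥ 3 and m_l ≥ 4:
n=5 → 1; n=6 → 3; n=7 → 6.
Total orbitals: 1 + 3 + 6 = 10.

10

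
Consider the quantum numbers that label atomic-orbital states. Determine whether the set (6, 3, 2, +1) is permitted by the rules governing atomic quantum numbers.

Not allowed

The spin quantum number for an electron can only be m_s = +1/2 or −1/2; m_s = +1 is not one of those.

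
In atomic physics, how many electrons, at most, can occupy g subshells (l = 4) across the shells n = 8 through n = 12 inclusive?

90

A g subshell (l = 4) exists for every n ≥ 5, so shells n = 8, 9, 10, 11, 12 each contribute one — 5 subshells.
Since each g subshell holds 2(2·4+1) = 18 electrons, the total is 5 × 18 = 90.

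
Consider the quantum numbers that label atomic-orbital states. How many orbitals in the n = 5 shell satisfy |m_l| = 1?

Go through l = 0, …, 4 (the values permitted for n = 5).
Contributions: l=1 → 2; l=2 → 2; l=3 → 2; l=4 → 2.
Total orbitals: 2 + 2 + 2 + 2 = 8.

8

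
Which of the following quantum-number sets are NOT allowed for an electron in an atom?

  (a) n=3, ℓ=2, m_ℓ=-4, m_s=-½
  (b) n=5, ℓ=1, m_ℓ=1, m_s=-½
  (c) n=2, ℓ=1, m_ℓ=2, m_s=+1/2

(a) has |m_ℓ| = 4 > ℓ = 2, violating −ℓ ≤ m_ℓ ≤ ℓ.
(c) has |m_ℓ| = 2 > ℓ = 1, violating −ℓ ≤ m_ℓ ≤ ℓ.
The remaining set (b) satisfies all four rules.

(a) and (c)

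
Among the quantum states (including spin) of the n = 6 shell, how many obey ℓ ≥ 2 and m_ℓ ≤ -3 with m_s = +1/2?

6

For n = 6, ℓ ranges over 0 … 5.
Per ℓ-value: ℓ=3 → 1; ℓ=4 → 2; ℓ=5 → 3.
Orbitals: 1 + 2 + 3 = 6. With m_s fixed to a single value there is one state per orbital, giving 6 states.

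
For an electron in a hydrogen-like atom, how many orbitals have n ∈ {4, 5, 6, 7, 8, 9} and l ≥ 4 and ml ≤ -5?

Go shell by shell, enumerating (l, ml) with l ≥ 4 and ml ≤ -5:
n=6 → 1; n=7 → 3; n=8 → 6; n=9 → 10.
Total orbitals: 1 + 3 + 6 + 10 = 20.

20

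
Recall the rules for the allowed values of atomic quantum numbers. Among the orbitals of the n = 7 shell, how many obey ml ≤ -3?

10

The n = 7 shell has l = 0 through 6; check each.
Contributions: l=3 → 1; l=4 → 2; l=5 → 3; l=6 → 4.
Total orbitals: 1 + 2 + 3 + 4 = 10.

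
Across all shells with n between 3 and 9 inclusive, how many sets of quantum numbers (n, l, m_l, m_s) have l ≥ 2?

504

Per-shell orbital counts meeting the constraint:
n=3 → 5; n=4 → 12; n=5 → 21; n=6 → 32; n=7 → 45; n=8 → 60; n=9 → 77.
Orbitals: 5 + 12 + 21 + 32 + 45 + 60 + 77 = 252. Including both spin states (m_s = ±1/2) gives 2 × 252 = 504 states.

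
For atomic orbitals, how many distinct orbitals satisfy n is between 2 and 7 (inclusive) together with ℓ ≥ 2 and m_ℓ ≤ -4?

10

Per-shell orbital counts meeting the constraint:
n=5 → 1; n=6 → 3; n=7 → 6.
Total orbitals: 1 + 3 + 6 = 10.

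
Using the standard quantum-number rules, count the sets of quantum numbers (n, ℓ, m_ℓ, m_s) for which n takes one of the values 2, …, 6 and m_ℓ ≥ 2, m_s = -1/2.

20

For each n in the range, tally the orbitals obeying m_ℓ ≥ 2:
n=3 → 1; n=4 → 3; n=5 → 6; n=6 → 10.
Orbitals: 1 + 3 + 6 + 10 = 20. With m_s fixed to -1/2 there is one state per orbital, so 20 states.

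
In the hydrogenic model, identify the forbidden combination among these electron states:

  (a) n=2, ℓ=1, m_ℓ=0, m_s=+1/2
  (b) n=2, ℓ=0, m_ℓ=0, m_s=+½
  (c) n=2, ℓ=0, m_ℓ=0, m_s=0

(c) has m_s = 0, but an electron's spin must be ±1/2.
The remaining sets (a), (b) satisfy all four rules.

(c)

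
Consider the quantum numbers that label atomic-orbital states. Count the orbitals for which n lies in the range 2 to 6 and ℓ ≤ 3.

61

Work shell by shell — for each n, count the (ℓ, m_ℓ) pairs that satisfy ℓ ≤ 3:
n=2 → 4; n=3 → 9; n=4 → 16; n=5 → 16; n=6 → 16.
Total orbitals: 4 + 9 + 16 + 16 + 16 = 61.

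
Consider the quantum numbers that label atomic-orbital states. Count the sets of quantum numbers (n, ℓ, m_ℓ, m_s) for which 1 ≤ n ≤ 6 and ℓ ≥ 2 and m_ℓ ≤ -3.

20

Go shell by shell, enumerating (ℓ, m_ℓ) with ℓ ≥ 2 and m_ℓ ≤ -3:
n=4 → 1; n=5 → 3; n=6 → 6.
Orbitals: 1 + 3 + 6 = 10. Including both spin states (m_s = ±1/2) gives 2 × 10 = 20 states.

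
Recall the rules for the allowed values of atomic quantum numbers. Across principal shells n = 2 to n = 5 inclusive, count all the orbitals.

54

Shell n has n² orbitals: 2²=4 + 3²=9 + 4²=16 + 5²=25 = 54 orbitals.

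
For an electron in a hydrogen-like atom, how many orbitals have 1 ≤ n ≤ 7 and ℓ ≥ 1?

133

Work shell by shell — for each n, count the (ℓ, m_ℓ) pairs that satisfy ℓ ≥ 1:
n=2 → 3; n=3 → 8; n=4 → 15; n=5 → 24; n=6 → 35; n=7 → 48.
Total orbitals: 3 + 8 + 15 + 24 + 35 + 48 = 133.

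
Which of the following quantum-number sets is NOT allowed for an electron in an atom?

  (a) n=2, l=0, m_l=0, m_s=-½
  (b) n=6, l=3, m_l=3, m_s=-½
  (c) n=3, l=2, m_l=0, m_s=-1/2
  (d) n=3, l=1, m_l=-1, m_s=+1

(d)

(d) has m_s = +1, but an electron's spin must be ±1/2.
The remaining sets (a), (b), (c) satisfy all four rules.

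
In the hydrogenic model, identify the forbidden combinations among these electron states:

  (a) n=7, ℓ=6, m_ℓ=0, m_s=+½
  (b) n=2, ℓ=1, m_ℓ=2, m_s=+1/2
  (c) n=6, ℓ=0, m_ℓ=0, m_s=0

(b) has |m_ℓ| = 2 > ℓ = 1, violating −ℓ ≤ m_ℓ ≤ ℓ.
(c) has m_s = 0, but an electron's spin must be ±1/2.
The remaining set (a) satisfies all four rules.

(b) and (c)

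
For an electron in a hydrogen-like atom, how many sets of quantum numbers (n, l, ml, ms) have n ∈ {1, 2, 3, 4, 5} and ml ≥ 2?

20

Go shell by shell, enumerating (l, ml) with ml ≥ 2:
n=3 → 1; n=4 → 3; n=5 → 6.
Orbitals: 1 + 3 + 6 = 10. Including both spin states (ms = ±1/2) gives 2 × 10 = 20 states.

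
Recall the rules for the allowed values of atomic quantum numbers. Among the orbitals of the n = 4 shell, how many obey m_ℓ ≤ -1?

6

Go through ℓ = 0, …, 3 (the values permitted for n = 4).
Contributions: ℓ=1 → 1; ℓ=2 → 2; ℓ=3 → 3.
Total orbitals: 1 + 2 + 3 = 6.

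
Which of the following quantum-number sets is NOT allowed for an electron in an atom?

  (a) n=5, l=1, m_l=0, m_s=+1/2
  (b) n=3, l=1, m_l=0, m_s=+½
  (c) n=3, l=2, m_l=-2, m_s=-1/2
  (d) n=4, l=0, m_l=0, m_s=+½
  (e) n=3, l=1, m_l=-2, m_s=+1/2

(e)

(e) has |m_l| = 2 > l = 1, violating −l ≤ m_l ≤ l.
The remaining sets (a), (b), (c), (d) satisfy all four rules.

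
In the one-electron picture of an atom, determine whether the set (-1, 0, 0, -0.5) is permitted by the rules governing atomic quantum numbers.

The principal quantum number must be a positive integer (n ≥ 1), but here n = -1.

Not allowed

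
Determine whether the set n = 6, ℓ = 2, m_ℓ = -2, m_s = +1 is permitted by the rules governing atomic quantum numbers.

Invalid

The spin quantum number for an electron can only be m_s = +1/2 or −1/2; m_s = +1 is not one of those.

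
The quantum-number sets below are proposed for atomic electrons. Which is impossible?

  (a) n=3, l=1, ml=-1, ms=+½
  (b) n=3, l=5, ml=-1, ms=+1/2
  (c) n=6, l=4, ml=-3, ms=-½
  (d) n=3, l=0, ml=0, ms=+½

(b) has l = 5 ≥ n = 3, violating 0 ≤ l ≤ n−1.
The remaining sets (a), (c), (d) satisfy all four rules.

(b)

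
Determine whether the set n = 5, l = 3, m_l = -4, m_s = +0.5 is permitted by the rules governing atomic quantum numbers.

The magnetic quantum number must satisfy −l ≤ m_l ≤ l. With l = 3, m_l can only be -3, -2, -1, 0, 1, 2, 3, so m_l = -4 is forbidden.

Not allowed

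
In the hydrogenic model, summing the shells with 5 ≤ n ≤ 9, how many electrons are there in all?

510

Shell n has n² orbitals: 5²=25 + 6²=36 + 7²=49 + 8²=64 + 9²=81 = 255 orbitals.
Two spin states per orbital: 2 × 255 = 510 electrons.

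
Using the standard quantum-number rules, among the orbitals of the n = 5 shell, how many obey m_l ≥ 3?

3

Go through l = 0, …, 4 (the values permitted for n = 5).
Orbitals with m_l ≥ 3, by l: l=3 → 1; l=4 → 2.
Total orbitals: 1 + 2 = 3.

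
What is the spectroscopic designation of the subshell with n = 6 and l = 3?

6f

l = 3 corresponds to the letter 'f', so the subshell is 6f.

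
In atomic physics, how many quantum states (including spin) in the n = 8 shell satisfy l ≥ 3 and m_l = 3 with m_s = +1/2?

Go through l = 0, …, 7 (the values permitted for n = 8).
The (l, m_l) pairs meeting l ≥ 3 and m_l = 3 give: l=3 → 1; l=4 → 1; l=5 → 1; l=6 → 1; l=7 → 1.
Orbitals: 1 + 1 + 1 + 1 + 1 = 5. With m_s fixed to a single value there is one state per orbital, giving 5 states.

5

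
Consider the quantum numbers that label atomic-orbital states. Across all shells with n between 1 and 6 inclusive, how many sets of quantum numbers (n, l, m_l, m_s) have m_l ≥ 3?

Per-shell orbital counts meeting the constraint:
n=4 → 1; n=5 → 3; n=6 → 6.
Orbitals: 1 + 3 + 6 = 10. Including both spin states (m_s = ±1/2) gives 2 × 10 = 20 states.

20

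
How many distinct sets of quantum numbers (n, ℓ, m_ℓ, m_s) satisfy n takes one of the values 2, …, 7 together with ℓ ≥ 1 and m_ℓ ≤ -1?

112

Work shell by shell — for each n, count the (ℓ, m_ℓ) pairs that satisfy ℓ ≥ 1 and m_ℓ ≤ -1:
n=2 → 1; n=3 → 3; n=4 → 6; n=5 → 10; n=6 → 15; n=7 → 21.
Orbitals: 1 + 3 + 6 + 10 + 15 + 21 = 56. Including both spin states (m_s = ±1/2) gives 2 × 56 = 112 states.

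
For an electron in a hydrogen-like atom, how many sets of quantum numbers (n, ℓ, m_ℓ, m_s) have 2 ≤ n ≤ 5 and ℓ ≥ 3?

46

Count contributing orbitals for each principal shell:
n=4 → 7; n=5 → 16.
Orbitals: 7 + 16 = 23. Including both spin states (m_s = ±1/2) gives 2 × 23 = 46 states.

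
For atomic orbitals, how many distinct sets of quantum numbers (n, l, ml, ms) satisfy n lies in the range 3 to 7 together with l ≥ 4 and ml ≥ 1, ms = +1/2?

28

Count contributing orbitals for each principal shell:
n=5 → 4; n=6 → 9; n=7 → 15.
Orbitals: 4 + 9 + 15 = 28. With ms fixed to +1/2 there is one state per orbital, so 28 states.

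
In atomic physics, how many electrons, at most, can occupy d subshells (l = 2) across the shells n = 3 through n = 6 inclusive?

40

A d subshell (l = 2) exists for every n ≥ 3, so shells n = 3, 4, 5, 6 each contribute one — 4 subshells.
Since each d subshell holds 2(2·2+1) = 10 electrons, the total is 4 × 10 = 40.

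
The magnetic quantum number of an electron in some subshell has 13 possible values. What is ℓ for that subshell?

ℓ = 6

m_ℓ ranges over 2ℓ+1 integers, so 2ℓ+1 = 13 ⇒ ℓ = 6.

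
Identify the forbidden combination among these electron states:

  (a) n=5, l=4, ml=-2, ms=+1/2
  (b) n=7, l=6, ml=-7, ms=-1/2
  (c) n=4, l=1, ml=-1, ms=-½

(b) has |ml| = 7 > l = 6, violating −l ≤ ml ≤ l.
The remaining sets (a), (c) satisfy all four rules.

(b)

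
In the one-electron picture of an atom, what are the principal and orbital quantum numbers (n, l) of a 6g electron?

The leading integer gives n = 6; the letter 'g' means l = 4.

n = 6, l = 4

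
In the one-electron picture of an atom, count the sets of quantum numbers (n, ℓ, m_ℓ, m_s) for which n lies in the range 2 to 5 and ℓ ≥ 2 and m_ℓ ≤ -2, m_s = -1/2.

10

Per-shell orbital counts meeting the constraint:
n=3 → 1; n=4 → 3; n=5 → 6.
Orbitals: 1 + 3 + 6 = 10. With m_s fixed to -1/2 there is one state per orbital, so 10 states.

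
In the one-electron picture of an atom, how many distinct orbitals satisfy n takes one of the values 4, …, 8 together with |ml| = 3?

30

Per-shell orbital counts meeting the constraint:
n=4 → 2; n=5 → 4; n=6 → 6; n=7 → 8; n=8 → 10.
Total orbitals: 2 + 4 + 6 + 8 + 10 = 30.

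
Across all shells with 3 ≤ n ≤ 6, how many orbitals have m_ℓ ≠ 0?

For each n in the range, tally the orbitals obeying m_ℓ ≠ 0:
n=3 → 6; n=4 → 12; n=5 → 20; n=6 → 30.
Total orbitals: 6 + 12 + 20 + 30 = 68.

68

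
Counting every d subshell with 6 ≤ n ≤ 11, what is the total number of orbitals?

A d subshell (l = 2) exists for every n ≥ 3, so shells n = 6, 7, 8, 9, 10, 11 each contribute one — 6 subshells.
Since each d subshell has 2·2+1 = 5 orbitals, the total is 6 × 5 = 30.

30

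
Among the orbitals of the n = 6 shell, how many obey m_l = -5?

1

With n = 6 the allowed l are 0, 1, …, 5.
Orbitals with m_l = -5, by l: l=5 → 1.
Total orbitals: 1.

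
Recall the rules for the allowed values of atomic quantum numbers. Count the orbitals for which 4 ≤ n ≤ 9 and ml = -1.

For each n in the range, tally the orbitals obeying ml = -1:
n=4 → 3; n=5 → 4; n=6 → 5; n=7 → 6; n=8 → 7; n=9 → 8.
Total orbitals: 3 + 4 + 5 + 6 + 7 + 8 = 33.

33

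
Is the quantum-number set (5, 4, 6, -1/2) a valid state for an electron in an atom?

The magnetic quantum number must satisfy −l ≤ m_l ≤ l. With l = 4, m_l can only be -4, -3, -2, -1, 0, 1, 2, 3, 4, so m_l = 6 is forbidden.

Not allowed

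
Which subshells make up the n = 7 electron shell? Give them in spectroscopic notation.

For n = 7, l runs from 0 to 6. In spectroscopic notation l = 0,1,2,… ↔ s,p,d,f,g,h,i, so the subshells are 7s, 7p, 7d, 7f, 7g, 7h, 7i.

7s, 7p, 7d, 7f, 7g, 7h, 7i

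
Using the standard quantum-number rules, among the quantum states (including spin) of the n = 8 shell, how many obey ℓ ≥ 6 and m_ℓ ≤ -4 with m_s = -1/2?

7

The n = 8 shell has ℓ = 0 through 7; check each.
Contributions: ℓ=6 → 3; ℓ=7 → 4.
Orbitals: 3 + 4 = 7. With m_s fixed to a single value there is one state per orbital, giving 7 states.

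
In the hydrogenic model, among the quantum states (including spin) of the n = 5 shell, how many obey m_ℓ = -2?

6

With n = 5 the allowed ℓ are 0, 1, …, 4.
Per ℓ-value: ℓ=2 → 1; ℓ=3 → 1; ℓ=4 → 1.
Orbitals: 1 + 1 + 1 = 3. Each orbital carries two spin states, so 3 × 2 = 6 states.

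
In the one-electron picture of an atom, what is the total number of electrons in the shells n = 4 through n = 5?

82

Shell n has n² orbitals: 4²=16 + 5²=25 = 41 orbitals.
Two spin states per orbital: 2 × 41 = 82 electrons.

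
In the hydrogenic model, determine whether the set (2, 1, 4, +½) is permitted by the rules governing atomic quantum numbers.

Invalid

The magnetic quantum number must satisfy −ℓ ≤ m_ℓ ≤ ℓ. With ℓ = 1, m_ℓ can only be -1, 0, 1, so m_ℓ = 4 is forbidden.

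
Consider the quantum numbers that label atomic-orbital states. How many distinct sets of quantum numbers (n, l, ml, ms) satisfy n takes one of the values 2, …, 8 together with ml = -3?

30

For each n in the range, tally the orbitals obeying ml = -3:
n=4 → 1; n=5 → 2; n=6 → 3; n=7 → 4; n=8 → 5.
Orbitals: 1 + 2 + 3 + 4 + 5 = 15. Including both spin states (ms = ±1/2) gives 2 × 15 = 30 states.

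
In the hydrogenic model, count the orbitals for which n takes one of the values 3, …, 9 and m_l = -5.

10

Go shell by shell, enumerating (l, m_l) with m_l = -5:
n=6 → 1; n=7 → 2; n=8 → 3; n=9 → 4.
Total orbitals: 1 + 2 + 3 + 4 = 10.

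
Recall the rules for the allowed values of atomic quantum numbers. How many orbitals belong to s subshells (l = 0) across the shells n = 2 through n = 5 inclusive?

An s subshell (l = 0) exists for every n ≥ 1, so shells n = 2, 3, 4, 5 each contribute one — 4 subshells.
Since each s subshell has 2·0+1 = 1 orbital, the total is 4 × 1 = 4.

4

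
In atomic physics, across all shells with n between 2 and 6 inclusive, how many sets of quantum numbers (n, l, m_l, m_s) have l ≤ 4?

158

Go shell by shell, enumerating (l, m_l) with l ≤ 4:
n=2 → 4; n=3 → 9; n=4 → 16; n=5 → 25; n=6 → 25.
Orbitals: 4 + 9 + 16 + 25 + 25 = 79. Including both spin states (m_s = ±1/2) gives 2 × 79 = 158 states.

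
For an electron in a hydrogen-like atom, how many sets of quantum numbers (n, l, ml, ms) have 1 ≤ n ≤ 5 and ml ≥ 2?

20

Go shell by shell, enumerating (l, ml) with ml ≥ 2:
n=3 → 1; n=4 → 3; n=5 → 6.
Orbitals: 1 + 3 + 6 = 10. Including both spin states (ms = ±1/2) gives 2 × 10 = 20 states.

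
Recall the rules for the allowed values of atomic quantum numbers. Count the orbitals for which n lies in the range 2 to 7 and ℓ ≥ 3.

Count contributing orbitals for each principal shell:
n=4 → 7; n=5 → 16; n=6 → 27; n=7 → 40.
Total orbitals: 7 + 16 + 27 + 40 = 90.

90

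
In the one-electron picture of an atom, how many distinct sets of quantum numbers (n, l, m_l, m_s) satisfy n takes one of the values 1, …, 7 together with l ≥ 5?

Per-shell orbital counts meeting the constraint:
n=6 → 11; n=7 → 24.
Orbitals: 11 + 24 = 35. Including both spin states (m_s = ±1/2) gives 2 × 35 = 70 states.

70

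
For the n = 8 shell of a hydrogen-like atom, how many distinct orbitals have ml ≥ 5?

The (l, ml) pairs meeting ml ≥ 5 give: l=5 → 1; l=6 → 2; l=7 → 3.
Total orbitals: 1 + 2 + 3 = 6.

6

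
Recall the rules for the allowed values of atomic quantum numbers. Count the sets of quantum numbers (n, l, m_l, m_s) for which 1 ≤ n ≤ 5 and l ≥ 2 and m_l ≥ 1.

32

Go shell by shell, enumerating (l, m_l) with l ≥ 2 and m_l ≥ 1:
n=3 → 2; n=4 → 5; n=5 → 9.
Orbitals: 2 + 5 + 9 = 16. Including both spin states (m_s = ±1/2) gives 2 × 16 = 32 states.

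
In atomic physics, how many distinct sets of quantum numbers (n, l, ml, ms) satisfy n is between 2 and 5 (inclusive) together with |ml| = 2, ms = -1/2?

12

Per-shell orbital counts meeting the constraint:
n=3 → 2; n=4 → 4; n=5 → 6.
Orbitals: 2 + 4 + 6 = 12. With ms fixed to -1/2 there is one state per orbital, so 12 states.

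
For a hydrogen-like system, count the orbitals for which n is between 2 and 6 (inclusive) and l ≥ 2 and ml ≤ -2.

Treat each shell separately and count matching orbitals:
n=3 → 1; n=4 → 3; n=5 → 6; n=6 → 10.
Total orbitals: 1 + 3 + 6 + 10 = 20.

20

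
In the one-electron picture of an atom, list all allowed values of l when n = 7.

l is an integer with 0 ≤ l ≤ n−1, so for n = 7: l = 0, 1, 2, 3, 4, 5, 6.

0, 1, 2, 3, 4, 5, 6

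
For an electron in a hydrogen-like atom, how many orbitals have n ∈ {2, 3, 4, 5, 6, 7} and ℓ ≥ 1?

Go shell by shell, enumerating (ℓ, m_ℓ) with ℓ ≥ 1:
n=2 → 3; n=3 → 8; n=4 → 15; n=5 → 24; n=6 → 35; n=7 → 48.
Total orbitals: 3 + 8 + 15 + 24 + 35 + 48 = 133.

133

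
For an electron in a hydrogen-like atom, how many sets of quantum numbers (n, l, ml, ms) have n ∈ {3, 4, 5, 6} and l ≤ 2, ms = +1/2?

36

Go shell by shell, enumerating (l, ml) with l ≤ 2:
n=3 → 9; n=4 → 9; n=5 → 9; n=6 → 9.
Orbitals: 9 + 9 + 9 + 9 = 36. With ms fixed to +1/2 there is one state per orbital, so 36 states.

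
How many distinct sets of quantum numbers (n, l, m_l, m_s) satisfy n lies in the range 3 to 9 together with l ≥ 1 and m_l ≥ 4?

70

Count contributing orbitals for each principal shell:
n=5 → 1; n=6 → 3; n=7 → 6; n=8 → 10; n=9 → 15.
Orbitals: 1 + 3 + 6 + 10 + 15 = 35. Including both spin states (m_s = ±1/2) gives 2 × 35 = 70 states.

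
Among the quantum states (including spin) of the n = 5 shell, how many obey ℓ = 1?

6

Go through ℓ = 0, …, 4 (the values permitted for n = 5).
Orbitals with ℓ = 1, by ℓ: ℓ=1 → 3.
Orbitals: 3. Each orbital carries two spin states, so 3 × 2 = 6 states.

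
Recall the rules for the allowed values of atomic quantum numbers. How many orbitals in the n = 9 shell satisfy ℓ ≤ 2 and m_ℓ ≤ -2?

Go through ℓ = 0, …, 8 (the values permitted for n = 9).
Orbitals with ℓ ≤ 2 and m_ℓ ≤ -2, by ℓ: ℓ=2 → 1.
Total orbitals: 1.

1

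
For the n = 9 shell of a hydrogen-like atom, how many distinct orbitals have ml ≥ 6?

6

With n = 9 the allowed l are 0, 1, …, 8.
Per l-value: l=6 → 1; l=7 → 2; l=8 → 3.
Total orbitals: 1 + 2 + 3 = 6.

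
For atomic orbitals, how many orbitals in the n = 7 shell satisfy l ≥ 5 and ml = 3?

For n = 7, l ranges over 0 … 6.
Per l-value: l=5 → 1; l=6 → 1.
Total orbitals: 1 + 1 = 2.

2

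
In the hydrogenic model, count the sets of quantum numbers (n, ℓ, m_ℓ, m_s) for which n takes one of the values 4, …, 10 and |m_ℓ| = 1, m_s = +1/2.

84

Go shell by shell, enumerating (ℓ, m_ℓ) with |m_ℓ| = 1:
n=4 → 6; n=5 → 8; n=6 → 10; n=7 → 12; n=8 → 14; n=9 → 16; n=10 → 18.
Orbitals: 6 + 8 + 10 + 12 + 14 + 16 + 18 = 84. With m_s fixed to +1/2 there is one state per orbital, so 84 states.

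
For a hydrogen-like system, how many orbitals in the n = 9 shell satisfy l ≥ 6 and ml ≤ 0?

Go through l = 0, …, 8 (the values permitted for n = 9).
The (l, ml) pairs meeting l ≥ 6 and ml ≤ 0 give: l=6 → 7; l=7 → 8; l=8 → 9.
Total orbitals: 7 + 8 + 9 = 24.

24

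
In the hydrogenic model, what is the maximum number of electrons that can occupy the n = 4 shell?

32

A shell holds 2n² electrons: 2 × 4² = 2 × 16 = 32.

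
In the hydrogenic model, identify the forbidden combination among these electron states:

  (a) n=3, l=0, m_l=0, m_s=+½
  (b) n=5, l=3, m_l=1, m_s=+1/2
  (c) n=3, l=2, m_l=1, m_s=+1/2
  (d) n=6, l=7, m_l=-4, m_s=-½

(d) has l = 7 ≥ n = 6, violating 0 ≤ l ≤ n−1.
The remaining sets (a), (b), (c) satisfy all four rules.

(d)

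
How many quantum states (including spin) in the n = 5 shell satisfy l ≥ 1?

48

Contributions: l=1 → 3; l=2 → 5; l=3 → 7; l=4 → 9.
Orbitals: 3 + 5 + 7 + 9 = 24. Each orbital carries two spin states, so 24 × 2 = 48 states.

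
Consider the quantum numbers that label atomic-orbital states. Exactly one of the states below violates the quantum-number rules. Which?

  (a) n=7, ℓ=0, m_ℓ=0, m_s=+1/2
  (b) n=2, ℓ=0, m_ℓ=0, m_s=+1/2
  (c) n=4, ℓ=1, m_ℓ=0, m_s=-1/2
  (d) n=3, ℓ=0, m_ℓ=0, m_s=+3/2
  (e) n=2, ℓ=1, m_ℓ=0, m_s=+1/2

(d)

(d) has m_s = +3/2, but an electron's spin must be ±1/2.
The remaining sets (a), (b), (c), (e) satisfy all four rules.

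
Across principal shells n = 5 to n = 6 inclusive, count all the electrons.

Shell n has n² orbitals: 5²=25 + 6²=36 = 61 orbitals.
Two spin states per orbital: 2 × 61 = 122 electrons.

122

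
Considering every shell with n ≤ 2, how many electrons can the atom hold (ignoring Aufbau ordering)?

10

Total orbitals = 1² + 2² = 5. Doubling for spin gives 10 electrons.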